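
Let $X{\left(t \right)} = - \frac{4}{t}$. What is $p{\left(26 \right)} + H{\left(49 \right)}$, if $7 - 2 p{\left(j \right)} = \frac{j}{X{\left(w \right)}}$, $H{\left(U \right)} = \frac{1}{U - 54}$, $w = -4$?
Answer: $- \frac{97}{10} \approx -9.7$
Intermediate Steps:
$H{\left(U \right)} = \frac{1}{-54 + U}$
$p{\left(j \right)} = \frac{7}{2} - \frac{j}{2}$ ($p{\left(j \right)} = \frac{7}{2} - \frac{j \frac{1}{\left(-4\right) \frac{1}{-4}}}{2} = \frac{7}{2} - \frac{j \frac{1}{\left(-4\right) \left(- \frac{1}{4}\right)}}{2} = \frac{7}{2} - \frac{j 1^{-1}}{2} = \frac{7}{2} - \frac{j 1}{2} = \frac{7}{2} - \frac{j}{2}$)
$p{\left(26 \right)} + H{\left(49 \right)} = \left(\frac{7}{2} - 13\right) + \frac{1}{-54 + 49} = \left(\frac{7}{2} - 13\right) + \frac{1}{-5} = - \frac{19}{2} - \frac{1}{5} = - \frac{97}{10}$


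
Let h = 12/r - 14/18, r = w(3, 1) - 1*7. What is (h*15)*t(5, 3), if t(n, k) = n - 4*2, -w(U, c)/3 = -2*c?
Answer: 575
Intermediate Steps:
w(U, c) = 6*c (w(U, c) = -(-6)*c = 6*c)
t(n, k) = -8 + n (t(n, k) = n - 8 = -8 + n)
r = -1 (r = 6*1 - 1*7 = 6 - 7 = -1)
h = -115/9 (h = 12/(-1) - 14/18 = 12*(-1) - 14*1/18 = -12 - 7/9 = -115/9 ≈ -12.778)
(h*15)*t(5, 3) = (-115/9*15)*(-8 + 5) = -575/3*(-3) = 575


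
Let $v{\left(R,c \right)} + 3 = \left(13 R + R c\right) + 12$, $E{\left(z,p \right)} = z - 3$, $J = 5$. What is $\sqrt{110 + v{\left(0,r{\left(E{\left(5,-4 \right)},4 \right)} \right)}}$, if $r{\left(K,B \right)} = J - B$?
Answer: $\sqrt{119} \approx 10.909$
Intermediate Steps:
$E{\left(z,p \right)} = -3 + z$ ($E{\left(z,p \right)} = z - 3 = -3 + z$)
$r{\left(K,B \right)} = 5 - B$
$v{\left(R,c \right)} = 9 + 13 R + R c$ ($v{\left(R,c \right)} = -3 + \left(\left(13 R + R c\right) + 12\right) = -3 + \left(12 + 13 R + R c\right) = 9 + 13 R + R c$)
$\sqrt{110 + v{\left(0,r{\left(E{\left(5,-4 \right)},4 \right)} \right)}} = \sqrt{110 + \left(9 + 13 \cdot 0 + 0 \left(5 - 4\right)\right)} = \sqrt{110 + \left(9 + 0 + 0 \left(5 - 4\right)\right)} = \sqrt{110 + \left(9 + 0 + 0 \cdot 1\right)} = \sqrt{110 + \left(9 + 0 + 0\right)} = \sqrt{110 + 9} = \sqrt{119}$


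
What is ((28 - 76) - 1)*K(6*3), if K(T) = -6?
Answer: 294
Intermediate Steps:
((28 - 76) - 1)*K(6*3) = ((28 - 76) - 1)*(-6) = (-48 - 1)*(-6) = -49*(-6) = 294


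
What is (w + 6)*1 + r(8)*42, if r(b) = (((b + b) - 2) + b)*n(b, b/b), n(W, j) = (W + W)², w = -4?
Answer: 236546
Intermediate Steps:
n(W, j) = 4*W² (n(W, j) = (2*W)² = 4*W²)
r(b) = 4*b²*(-2 + 3*b) (r(b) = (((b + b) - 2) + b)*(4*b²) = ((2*b - 2) + b)*(4*b²) = ((-2 + 2*b) + b)*(4*b²) = (-2 + 3*b)*(4*b²) = 4*b²*(-2 + 3*b))
(w + 6)*1 + r(8)*42 = (-4 + 6)*1 + (8²*(-8 + 12*8))*42 = 2*1 + (64*(-8 + 96))*42 = 2 + (64*88)*42 = 2 + 5632*42 = 2 + 236544 = 236546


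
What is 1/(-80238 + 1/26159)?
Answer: -26159/2098945841 ≈ -1.2463e-5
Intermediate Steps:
1/(-80238 + 1/26159) = 1/(-2098945841/26159) = -26159/2098945841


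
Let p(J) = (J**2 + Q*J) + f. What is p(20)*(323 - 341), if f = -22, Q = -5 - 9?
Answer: -1764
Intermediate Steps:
Q = -14
p(J) = -22 + J**2 - 14*J (p(J) = (J**2 - 14*J) - 22 = -22 + J**2 - 14*J)
p(20)*(323 - 341) = (-22 + 20**2 - 14*20)*(323 - 341) = (-22 + 400 - 280)*(-18) = 98*(-18) = -1764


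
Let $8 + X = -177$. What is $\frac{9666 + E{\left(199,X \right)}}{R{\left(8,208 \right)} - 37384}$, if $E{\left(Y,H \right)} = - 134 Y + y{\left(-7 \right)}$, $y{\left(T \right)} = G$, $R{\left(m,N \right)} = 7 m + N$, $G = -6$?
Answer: $\frac{8503}{18560} \approx 0.45814$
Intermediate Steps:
$X = -185$ ($X = -8 - 177 = -185$)
$R{\left(m,N \right)} = N + 7 m$
$y{\left(T \right)} = -6$
$E{\left(Y,H \right)} = -6 - 134 Y$ ($E{\left(Y,H \right)} = - 134 Y - 6 = -6 - 134 Y$)
$\frac{9666 + E{\left(199,X \right)}}{R{\left(8,208 \right)} - 37384} = \frac{9666 - 26672}{\left(208 + 7 \cdot 8\right) - 37384} = \frac{9666 - 26672}{\left(208 + 56\right) - 37384} = \frac{9666 - 26672}{264 - 37384} = - \frac{17006}{-37120} = \left(-17006\right) \left(- \frac{1}{37120}\right) = \frac{8503}{18560}$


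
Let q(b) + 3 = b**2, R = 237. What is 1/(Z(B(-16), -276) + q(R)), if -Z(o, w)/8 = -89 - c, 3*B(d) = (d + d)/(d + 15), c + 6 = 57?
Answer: 1/57286 ≈ 1.7456e-5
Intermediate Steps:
c = 51 (c = -6 + 57 = 51)
B(d) = 2*d/(3*(15 + d)) (B(d) = ((d + d)/(d + 15))/3 = ((2*d)/(15 + d))/3 = (2*d/(15 + d))/3 = 2*d/(3*(15 + d)))
Z(o, w) = 1120 (Z(o, w) = -8*(-89 - 1*51) = -8*(-89 - 51) = -8*(-140) = 1120)
q(b) = -3 + b**2
1/(Z(B(-16), -276) + q(R)) = 1/(1120 + (-3 + 237**2)) = 1/(1120 + (-3 + 56169)) = 1/(1120 + 56166) = 1/57286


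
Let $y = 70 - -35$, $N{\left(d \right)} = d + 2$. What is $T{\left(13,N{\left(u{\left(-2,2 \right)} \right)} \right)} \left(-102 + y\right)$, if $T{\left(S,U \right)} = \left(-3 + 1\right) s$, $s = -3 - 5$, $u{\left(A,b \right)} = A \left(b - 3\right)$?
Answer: $48$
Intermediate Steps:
$u{\left(A,b \right)} = A \left(-3 + b\right)$
$N{\left(d \right)} = 2 + d$
$s = -8$
$y = 105$ ($y = 70 + 35 = 105$)
$T{\left(S,U \right)} = 16$ ($T{\left(S,U \right)} = \left(-3 + 1\right) \left(-8\right) = \left(-2\right) \left(-8\right) = 16$)
$T{\left(13,N{\left(u{\left(-2,2 \right)} \right)} \right)} \left(-102 + y\right) = 16 \left(-102 + 105\right) = 16 \cdot 3 = 48$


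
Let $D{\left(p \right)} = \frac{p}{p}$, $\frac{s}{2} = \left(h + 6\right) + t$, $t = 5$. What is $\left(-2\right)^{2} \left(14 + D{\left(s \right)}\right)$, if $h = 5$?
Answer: $60$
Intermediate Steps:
$s = 32$ ($s = 2 \left(\left(5 + 6\right) + 5\right) = 2 \left(11 + 5\right) = 2 \cdot 16 = 32$)
$D{\left(p \right)} = 1$
$\left(-2\right)^{2} \left(14 + D{\left(s \right)}\right) = \left(-2\right)^{2} \left(14 + 1\right) = 4 \cdot 15 = 60$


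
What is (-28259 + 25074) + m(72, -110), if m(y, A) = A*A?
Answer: 8915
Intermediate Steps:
m(y, A) = A**2
(-28259 + 25074) + m(72, -110) = (-28259 + 25074) + (-110)**2 = -3185 + 12100 = 8915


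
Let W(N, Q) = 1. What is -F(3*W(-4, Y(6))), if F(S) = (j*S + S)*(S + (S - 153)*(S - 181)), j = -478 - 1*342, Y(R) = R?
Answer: 65609271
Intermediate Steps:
j = -820 (j = -478 - 342 = -820)
F(S) = -819*S*(S + (-181 + S)*(-153 + S)) (F(S) = (-820*S + S)*(S + (S - 153)*(S - 181)) = (-819*S)*(S + (-153 + S)*(-181 + S)) = (-819*S)*(S + (-181 + S)*(-153 + S)) = -819*S*(S + (-181 + S)*(-153 + S)))
-F(3*W(-4, Y(6))) = -819*3*1*(-27693 - (3*1)² + 333*(3*1)) = -819*3*(-27693 - 1*3² + 333*3) = -819*3*(-27693 - 1*9 + 999) = -819*3*(-27693 - 9 + 999) = -819*3*(-26703) = -1*(-65609271) = 65609271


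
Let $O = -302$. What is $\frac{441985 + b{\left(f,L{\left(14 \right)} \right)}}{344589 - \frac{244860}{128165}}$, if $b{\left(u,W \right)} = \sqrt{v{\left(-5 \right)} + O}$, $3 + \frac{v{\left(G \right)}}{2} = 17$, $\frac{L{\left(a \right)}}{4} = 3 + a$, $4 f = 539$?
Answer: $\frac{2265880301}{1766560173} + \frac{25633 i \sqrt{274}}{8832800865} \approx 1.2827 + 4.8037 \cdot 10^{-5} i$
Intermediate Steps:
$f = \frac{539}{4}$ ($f = \frac{1}{4} \cdot 539 = \frac{539}{4} \approx 134.75$)
$L{\left(a \right)} = 12 + 4 a$ ($L{\left(a \right)} = 4 \left(3 + a\right) = 12 + 4 a$)
$v{\left(G \right)} = 28$ ($v{\left(G \right)} = -6 + 2 \cdot 17 = -6 + 34 = 28$)
$b{\left(u,W \right)} = i \sqrt{274}$ ($b{\left(u,W \right)} = \sqrt{28 - 302} = \sqrt{-274} = i \sqrt{274}$)
$\frac{441985 + b{\left(f,L{\left(14 \right)} \right)}}{344589 - \frac{244860}{128165}} = \frac{441985 + i \sqrt{274}}{344589 - \frac{244860}{128165}} = \frac{441985 + i \sqrt{274}}{344589 - \frac{48972}{25633}} = \frac{441985 + i \sqrt{274}}{\frac{8832800865}{25633}} = \left(441985 + i \sqrt{274}\right) \frac{25633}{8832800865} = \frac{2265880301}{1766560173} + \frac{25633 i \sqrt{274}}{8832800865}$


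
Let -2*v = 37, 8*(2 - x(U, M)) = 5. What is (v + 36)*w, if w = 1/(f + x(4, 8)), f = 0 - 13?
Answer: -140/93 ≈ -1.5054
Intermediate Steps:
x(U, M) = 11/8 (x(U, M) = 2 - ⅛*5 = 2 - 5/8 = 11/8)
v = -37/2 (v = -½*37 = -37/2 ≈ -18.500)
f = -13
w = -8/93 (w = 1/(-13 + 11/8) = 1/(-93/8) = -8/93 ≈ -0.086022)
(v + 36)*w = (-37/2 + 36)*(-8/93) = (35/2)*(-8/93) = -140/93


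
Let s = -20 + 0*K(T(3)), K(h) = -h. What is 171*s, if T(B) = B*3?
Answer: -3420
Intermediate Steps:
T(B) = 3*B
s = -20 (s = -20 + 0*(-3*3) = -20 + 0*(-1*9) = -20 + 0*(-9) = -20 + 0 = -20)
171*s = 171*(-20) = -3420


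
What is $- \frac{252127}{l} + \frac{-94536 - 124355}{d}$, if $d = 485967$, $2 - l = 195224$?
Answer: $\frac{1156421203}{1374948546} \approx 0.84107$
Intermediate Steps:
$l = -195222$ ($l = 2 - 195224 = -195222$)
$- \frac{252127}{l} + \frac{-94536 - 124355}{d} = - \frac{252127}{-195222} + \frac{-94536 - 124355}{485967} = \left(-252127\right) \left(- \frac{1}{195222}\right) + \left(-94536 - 124355\right) \frac{1}{485967} = \frac{252127}{195222} - \frac{9517}{21129} = \frac{1156421203}{1374948546}$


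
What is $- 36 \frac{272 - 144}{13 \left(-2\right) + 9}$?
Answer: $\frac{4608}{17} \approx 271.06$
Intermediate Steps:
$- 36 \frac{272 - 144}{13 \left(-2\right) + 9} = - 36 \frac{128}{-26 + 9} = - 36 \frac{128}{-17} = - 36 \cdot 128 \left(- \frac{1}{17}\right) = \left(-36\right) \left(- \frac{128}{17}\right) = \frac{4608}{17}$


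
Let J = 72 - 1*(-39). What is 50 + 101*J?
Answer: 11261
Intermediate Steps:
J = 111 (J = 72 + 39 = 111)
50 + 101*J = 50 + 101*111 = 50 + 11211 = 11261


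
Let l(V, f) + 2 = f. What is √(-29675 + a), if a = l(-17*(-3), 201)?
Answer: 2*I*√7369 ≈ 171.69*I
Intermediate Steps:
l(V, f) = -2 + f
a = 199 (a = -2 + 201 = 199)
√(-29675 + a) = √(-29675 + 199) = √(-29476) = 2*I*√7369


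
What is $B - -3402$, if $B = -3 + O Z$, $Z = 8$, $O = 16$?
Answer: $3527$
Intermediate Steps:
$B = 125$ ($B = -3 + 16 \cdot 8 = -3 + 128 = 125$)
$B - -3402 = 125 - -3402 = 125 + 3402 = 3527$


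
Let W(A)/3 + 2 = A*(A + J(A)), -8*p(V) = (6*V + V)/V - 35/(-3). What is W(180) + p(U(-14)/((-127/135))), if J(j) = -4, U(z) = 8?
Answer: 285095/3 ≈ 95032.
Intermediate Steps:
p(V) = -7/3 (p(V) = -((6*V + V)/V - 35/(-3))/8 = -((7*V)/V - 35*(-1/3))/8 = -(7 + 35/3)/8 = -1/8*56/3 = -7/3)
W(A) = -6 + 3*A*(-4 + A) (W(A) = -6 + 3*(A*(A - 4)) = -6 + 3*(A*(-4 + A)) = -6 + 3*A*(-4 + A))
W(180) + p(U(-14)/((-127/135))) = (-6 - 12*180 + 3*180**2) - 7/3 = (-6 - 2160 + 3*32400) - 7/3 = (-6 - 2160 + 97200) - 7/3 = 95034 - 7/3 = 285095/3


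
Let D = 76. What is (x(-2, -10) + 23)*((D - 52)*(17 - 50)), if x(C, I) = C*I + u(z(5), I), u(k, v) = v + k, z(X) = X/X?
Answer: -26928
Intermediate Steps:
z(X) = 1
u(k, v) = k + v
x(C, I) = 1 + I + C*I (x(C, I) = C*I + (1 + I) = 1 + I + C*I)
(x(-2, -10) + 23)*((D - 52)*(17 - 50)) = ((1 - 10 - 2*(-10)) + 23)*((76 - 52)*(17 - 50)) = ((1 - 10 + 20) + 23)*(24*(-33)) = (11 + 23)*(-792) = 34*(-792) = -26928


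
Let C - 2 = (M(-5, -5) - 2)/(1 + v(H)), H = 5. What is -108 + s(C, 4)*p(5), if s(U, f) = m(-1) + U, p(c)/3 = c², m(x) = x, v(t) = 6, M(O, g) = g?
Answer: -108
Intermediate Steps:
C = 1 (C = 2 + (-5 - 2)/(1 + 6) = 2 - 7/7 = 2 - 7*⅐ = 2 - 1 = 1)
p(c) = 3*c²
s(U, f) = -1 + U
-108 + s(C, 4)*p(5) = -108 + (-1 + 1)*(3*5²) = -108 + 0*(3*25) = -108 + 0*75 = -108 + 0 = -108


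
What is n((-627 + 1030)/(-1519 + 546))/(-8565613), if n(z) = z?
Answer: 403/8334341449 ≈ 4.8354e-8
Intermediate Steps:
n((-627 + 1030)/(-1519 + 546))/(-8565613) = ((-627 + 1030)/(-1519 + 546))/(-8565613) = (403/(-973))*(-1/8565613) = (403*(-1/973))*(-1/8565613) = -403/973*(-1/8565613) = 403/8334341449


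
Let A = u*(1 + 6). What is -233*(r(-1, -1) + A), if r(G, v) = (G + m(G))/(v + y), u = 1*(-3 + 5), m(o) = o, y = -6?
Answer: -23300/7 ≈ -3328.6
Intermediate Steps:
u = 2 (u = 1*2 = 2)
r(G, v) = 2*G/(-6 + v) (r(G, v) = (G + G)/(v - 6) = (2*G)/(-6 + v) = 2*G/(-6 + v))
A = 14 (A = 2*(1 + 6) = 2*7 = 14)
-233*(r(-1, -1) + A) = -233*(2*(-1)/(-6 - 1) + 14) = -233*(2*(-1)/(-7) + 14) = -233*(2*(-1)*(-⅐) + 14) = -233*(2/7 + 14) = -233*100/7 = -23300/7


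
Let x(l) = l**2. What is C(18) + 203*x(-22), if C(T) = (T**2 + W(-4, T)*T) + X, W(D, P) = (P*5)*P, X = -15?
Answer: 127721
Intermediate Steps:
W(D, P) = 5*P**2 (W(D, P) = (5*P)*P = 5*P**2)
C(T) = -15 + T**2 + 5*T**3 (C(T) = (T**2 + (5*T**2)*T) - 15 = (T**2 + 5*T**3) - 15 = -15 + T**2 + 5*T**3)
C(18) + 203*x(-22) = (-15 + 18**2 + 5*18**3) + 203*(-22)**2 = (-15 + 324 + 5*5832) + 203*484 = (-15 + 324 + 29160) + 98252 = 29469 + 98252 = 127721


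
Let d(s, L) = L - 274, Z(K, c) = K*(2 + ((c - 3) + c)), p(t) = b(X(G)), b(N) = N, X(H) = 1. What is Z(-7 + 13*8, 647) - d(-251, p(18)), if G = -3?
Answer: 125694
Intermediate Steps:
p(t) = 1
Z(K, c) = K*(-1 + 2*c) (Z(K, c) = K*(2 + ((-3 + c) + c)) = K*(2 + (-3 + 2*c)) = K*(-1 + 2*c))
d(s, L) = -274 + L
Z(-7 + 13*8, 647) - d(-251, p(18)) = (-7 + 13*8)*(-1 + 2*647) - (-274 + 1) = (-7 + 104)*(-1 + 1294) - 1*(-273) = 97*1293 + 273 = 125421 + 273 = 125694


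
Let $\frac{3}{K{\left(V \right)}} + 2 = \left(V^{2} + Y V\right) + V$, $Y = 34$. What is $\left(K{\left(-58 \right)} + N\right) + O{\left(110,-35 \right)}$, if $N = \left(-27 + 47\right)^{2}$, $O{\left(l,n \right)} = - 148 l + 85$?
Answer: $- \frac{7012979}{444} \approx -15795.0$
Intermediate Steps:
$O{\left(l,n \right)} = 85 - 148 l$
$K{\left(V \right)} = \frac{3}{-2 + V^{2} + 35 V}$ ($K{\left(V \right)} = \frac{3}{-2 + \left(\left(V^{2} + 34 V\right) + V\right)} = \frac{3}{-2 + \left(V^{2} + 35 V\right)} = \frac{3}{-2 + V^{2} + 35 V}$)
$N = 400$ ($N = 20^{2} = 400$)
$\left(K{\left(-58 \right)} + N\right) + O{\left(110,-35 \right)} = \left(\frac{3}{-2 + \left(-58\right)^{2} + 35 \left(-58\right)} + 400\right) + \left(85 - 16280\right) = \left(\frac{3}{-2 + 3364 - 2030} + 400\right) + \left(85 - 16280\right) = \left(\frac{3}{1332} + 400\right) - 16195 = \left(3 \cdot \frac{1}{1332} + 400\right) - 16195 = \left(\frac{1}{444} + 400\right) - 16195 = \frac{177601}{444} - 16195 = - \frac{7012979}{444}$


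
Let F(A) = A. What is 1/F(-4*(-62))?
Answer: 1/248 ≈ 0.0040323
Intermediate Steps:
1/F(-4*(-62)) = 1/(-4*(-62)) = 1/248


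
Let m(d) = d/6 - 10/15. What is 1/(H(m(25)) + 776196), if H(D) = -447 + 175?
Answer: 1/775924 ≈ 1.2888e-6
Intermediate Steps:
m(d) = -⅔ + d/6 (m(d) = d*(⅙) - 10*1/15 = d/6 - ⅔ = -⅔ + d/6)
H(D) = -272
1/(H(m(25)) + 776196) = 1/(-272 + 776196) = 1/775924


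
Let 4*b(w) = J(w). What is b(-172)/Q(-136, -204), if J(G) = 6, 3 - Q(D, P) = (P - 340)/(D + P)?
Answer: 15/14 ≈ 1.0714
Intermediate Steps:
Q(D, P) = 3 - (-340 + P)/(D + P) (Q(D, P) = 3 - (P - 340)/(D + P) = 3 - (-340 + P)/(D + P))
b(w) = 3/2 (b(w) = (1/4)*6 = 3/2)
b(-172)/Q(-136, -204) = 3/(2*(((340 + 2*(-204) + 3*(-136))/(-136 - 204)))) = 3/(2*(((340 - 408 - 408)/(-340)))) = 3/(2*((-1/340*(-476)))) = 3/(2*(7/5)) = (3/2)*(5/7) = 15/14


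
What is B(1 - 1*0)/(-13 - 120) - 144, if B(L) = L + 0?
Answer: -19153/133 ≈ -144.01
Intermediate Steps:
B(L) = L
B(1 - 1*0)/(-13 - 120) - 144 = (1 - 1*0)/(-13 - 120) - 144 = (1 + 0)/(-133) - 144 = -1/133*1 - 144 = -1/133 - 144 = -19153/133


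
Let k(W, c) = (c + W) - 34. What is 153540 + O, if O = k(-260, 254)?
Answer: 153500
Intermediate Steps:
k(W, c) = -34 + W + c (k(W, c) = (W + c) - 34 = -34 + W + c)
O = -40 (O = -34 - 260 + 254 = -40)
153540 + O = 153540 - 40 = 153500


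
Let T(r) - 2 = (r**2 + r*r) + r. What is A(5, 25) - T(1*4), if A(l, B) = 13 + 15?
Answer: -10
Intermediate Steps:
A(l, B) = 28
T(r) = 2 + r + 2*r**2 (T(r) = 2 + ((r**2 + r*r) + r) = 2 + ((r**2 + r**2) + r) = 2 + (2*r**2 + r) = 2 + (r + 2*r**2) = 2 + r + 2*r**2)
A(5, 25) - T(1*4) = 28 - (2 + 1*4 + 2*(1*4)**2) = 28 - (2 + 4 + 2*4**2) = 28 - (2 + 4 + 2*16) = 28 - (2 + 4 + 32) = 28 - 1*38 = 28 - 38 = -10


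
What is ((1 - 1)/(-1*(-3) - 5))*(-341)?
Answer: 0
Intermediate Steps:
((1 - 1)/(-1*(-3) - 5))*(-341) = (0/(3 - 5))*(-341) = (0/(-2))*(-341) = (0*(-1/2))*(-341) = 0*(-341) = 0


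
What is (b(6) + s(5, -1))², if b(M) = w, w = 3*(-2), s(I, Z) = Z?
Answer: 49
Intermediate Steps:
w = -6
b(M) = -6
(b(6) + s(5, -1))² = (-6 - 1)² = (-7)² = 49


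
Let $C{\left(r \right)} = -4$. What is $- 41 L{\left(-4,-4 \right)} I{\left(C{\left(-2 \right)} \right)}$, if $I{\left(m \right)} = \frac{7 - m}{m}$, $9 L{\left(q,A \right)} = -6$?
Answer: $- \frac{451}{6} \approx -75.167$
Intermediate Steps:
$L{\left(q,A \right)} = - \frac{2}{3}$ ($L{\left(q,A \right)} = \frac{1}{9} \left(-6\right) = - \frac{2}{3}$)
$I{\left(m \right)} = \frac{7 - m}{m}$
$- 41 L{\left(-4,-4 \right)} I{\left(C{\left(-2 \right)} \right)} = \left(-41\right) \left(- \frac{2}{3}\right) \frac{7 - -4}{-4} = \frac{82 \left(- \frac{7 + 4}{4}\right)}{3} = \frac{82 \left(\left(- \frac{1}{4}\right) 11\right)}{3} = \frac{82}{3} \left(- \frac{11}{4}\right) = - \frac{451}{6}$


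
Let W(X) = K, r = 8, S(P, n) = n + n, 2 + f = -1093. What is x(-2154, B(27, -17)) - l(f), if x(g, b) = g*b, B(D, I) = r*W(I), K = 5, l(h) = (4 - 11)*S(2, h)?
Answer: -101490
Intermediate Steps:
f = -1095 (f = -2 - 1093 = -1095)
S(P, n) = 2*n
l(h) = -14*h (l(h) = (4 - 11)*(2*h) = -14*h)
W(X) = 5
B(D, I) = 40 (B(D, I) = 8*5 = 40)
x(g, b) = b*g
x(-2154, B(27, -17)) - l(f) = 40*(-2154) - (-14)*(-1095) = -86160 - 1*15330 = -86160 - 15330 = -101490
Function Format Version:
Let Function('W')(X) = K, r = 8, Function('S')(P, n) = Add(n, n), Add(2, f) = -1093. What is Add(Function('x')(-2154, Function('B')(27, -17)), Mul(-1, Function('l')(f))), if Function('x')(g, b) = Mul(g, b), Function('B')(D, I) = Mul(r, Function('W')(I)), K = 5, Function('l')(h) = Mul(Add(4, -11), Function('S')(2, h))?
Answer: -101490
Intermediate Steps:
f = -1095 (f = Add(-2, -1093) = -1095)
Function('S')(P, n) = Mul(2, n)
Function('l')(h) = Mul(-14, h) (Function('l')(h) = Mul(Add(4, -11), Mul(2, h)) = Mul(-7, Mul(2, h)) = Mul(-14, h))
Function('W')(X) = 5
Function('B')(D, I) = 40 (Function('B')(D, I) = Mul(8, 5) = 40)
Function('x')(g, b) = Mul(b, g)
Add(Function('x')(-2154, Function('B')(27, -17)), Mul(-1, Function('l')(f))) = Add(Mul(40, -2154), Mul(-1, Mul(-14, -1095))) = Add(-86160, Mul(-1, 15330)) = Add(-86160, -15330) = -101490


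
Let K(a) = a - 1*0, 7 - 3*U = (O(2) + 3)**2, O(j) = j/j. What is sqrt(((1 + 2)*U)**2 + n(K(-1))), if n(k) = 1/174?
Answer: sqrt(2452530)/174 ≈ 9.0003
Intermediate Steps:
O(j) = 1
U = -3 (U = 7/3 - (1 + 3)**2/3 = 7/3 - 1/3*4**2 = 7/3 - 1/3*16 = 7/3 - 16/3 = -3)
K(a) = a (K(a) = a + 0 = a)
n(k) = 1/174
sqrt(((1 + 2)*U)**2 + n(K(-1))) = sqrt(((1 + 2)*(-3))**2 + 1/174) = sqrt((3*(-3))**2 + 1/174) = sqrt((-9)**2 + 1/174) = sqrt(81 + 1/174) = sqrt(14095/174) = sqrt(2452530)/174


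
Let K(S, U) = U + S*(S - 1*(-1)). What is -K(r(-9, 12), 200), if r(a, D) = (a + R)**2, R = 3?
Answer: -1532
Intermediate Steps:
r(a, D) = (3 + a)**2 (r(a, D) = (a + 3)**2 = (3 + a)**2)
K(S, U) = U + S*(1 + S) (K(S, U) = U + S*(S + 1) = U + S*(1 + S))
-K(r(-9, 12), 200) = -((3 - 9)**2 + 200 + ((3 - 9)**2)**2) = -((-6)**2 + 200 + ((-6)**2)**2) = -(36 + 200 + 36**2) = -(36 + 200 + 1296) = -1*1532 = -1532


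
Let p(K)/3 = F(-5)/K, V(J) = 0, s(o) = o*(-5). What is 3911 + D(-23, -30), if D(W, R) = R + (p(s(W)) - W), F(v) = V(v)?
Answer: 3904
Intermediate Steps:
s(o) = -5*o
F(v) = 0
p(K) = 0 (p(K) = 3*(0/K) = 3*0 = 0)
D(W, R) = R - W (D(W, R) = R + (0 - W) = R - W)
3911 + D(-23, -30) = 3911 + (-30 - 1*(-23)) = 3911 + (-30 + 23) = 3911 - 7 = 3904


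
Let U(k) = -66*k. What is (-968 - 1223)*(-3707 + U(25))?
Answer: 11737187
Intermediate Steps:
(-968 - 1223)*(-3707 + U(25)) = (-968 - 1223)*(-3707 - 66*25) = -2191*(-3707 - 1650) = -2191*(-5357) = 11737187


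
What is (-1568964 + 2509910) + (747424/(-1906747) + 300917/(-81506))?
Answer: 146233026140601429/155411320982 ≈ 9.4094e+5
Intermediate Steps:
(-1568964 + 2509910) + (747424/(-1906747) + 300917/(-81506)) = 940946 + (747424*(-1/1906747) + 300917*(-1/81506)) = 940946 + (-747424/1906747 - 300917/81506) = 940946 - 634692127543/155411320982 = 146233026140601429/155411320982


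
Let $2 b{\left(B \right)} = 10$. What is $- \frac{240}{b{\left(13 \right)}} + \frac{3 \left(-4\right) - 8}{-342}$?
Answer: $- \frac{8198}{171} \approx -47.942$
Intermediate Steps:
$b{\left(B \right)} = 5$ ($b{\left(B \right)} = \frac{1}{2} \cdot 10 = 5$)
$- \frac{240}{b{\left(13 \right)}} + \frac{3 \left(-4\right) - 8}{-342} = - \frac{240}{5} + \frac{3 \left(-4\right) - 8}{-342} = \left(-240\right) \frac{1}{5} + \left(-12 - 8\right) \left(- \frac{1}{342}\right) = -48 - - \frac{10}{171} = -48 + \frac{10}{171} = - \frac{8198}{171}$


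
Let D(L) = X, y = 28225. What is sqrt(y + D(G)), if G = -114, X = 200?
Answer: 5*sqrt(1137) ≈ 168.60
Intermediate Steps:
D(L) = 200
sqrt(y + D(G)) = sqrt(28225 + 200) = sqrt(28425) = 5*sqrt(1137)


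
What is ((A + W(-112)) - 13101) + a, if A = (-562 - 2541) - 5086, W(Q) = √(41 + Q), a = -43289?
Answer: -64579 + I*√71 ≈ -64579.0 + 8.4261*I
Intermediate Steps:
A = -8189 (A = -3103 - 5086 = -8189)
((A + W(-112)) - 13101) + a = ((-8189 + √(41 - 112)) - 13101) - 43289 = ((-8189 + √(-71)) - 13101) - 43289 = ((-8189 + I*√71) - 13101) - 43289 = (-21290 + I*√71) - 43289 = -64579 + I*√71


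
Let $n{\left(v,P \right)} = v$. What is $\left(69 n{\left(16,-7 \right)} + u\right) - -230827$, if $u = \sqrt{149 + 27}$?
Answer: $231931 + 4 \sqrt{11} \approx 2.3194 \cdot 10^{5}$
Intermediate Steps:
$u = 4 \sqrt{11}$ ($u = \sqrt{176} = 4 \sqrt{11} \approx 13.266$)
$\left(69 n{\left(16,-7 \right)} + u\right) - -230827 = \left(69 \cdot 16 + 4 \sqrt{11}\right) - -230827 = \left(1104 + 4 \sqrt{11}\right) + 230827 = 231931 + 4 \sqrt{11}$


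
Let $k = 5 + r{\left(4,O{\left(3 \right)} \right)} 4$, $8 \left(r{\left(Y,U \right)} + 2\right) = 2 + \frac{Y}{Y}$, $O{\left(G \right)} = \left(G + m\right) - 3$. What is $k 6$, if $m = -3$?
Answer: $-9$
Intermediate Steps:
$O{\left(G \right)} = -6 + G$ ($O{\left(G \right)} = \left(G - 3\right) - 3 = \left(-3 + G\right) - 3 = -6 + G$)
$r{\left(Y,U \right)} = - \frac{13}{8}$ ($r{\left(Y,U \right)} = -2 + \frac{2 + \frac{Y}{Y}}{8} = -2 + \frac{2 + 1}{8} = -2 + \frac{1}{8} \cdot 3 = -2 + \frac{3}{8} = - \frac{13}{8}$)
$k = - \frac{3}{2}$ ($k = 5 - \frac{13}{2} = - \frac{3}{2} \approx -1.5$)
$k 6 = \left(- \frac{3}{2}\right) 6 = -9$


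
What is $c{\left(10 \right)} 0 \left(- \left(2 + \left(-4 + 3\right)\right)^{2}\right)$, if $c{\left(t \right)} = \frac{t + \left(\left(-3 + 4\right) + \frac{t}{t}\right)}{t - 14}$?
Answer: $0$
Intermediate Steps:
$c{\left(t \right)} = \frac{2 + t}{-14 + t}$ ($c{\left(t \right)} = \frac{t + \left(1 + 1\right)}{-14 + t} = \frac{t + 2}{-14 + t} = \frac{2 + t}{-14 + t}$)
$c{\left(10 \right)} 0 \left(- \left(2 + \left(-4 + 3\right)\right)^{2}\right) = \frac{2 + 10}{-14 + 10} \cdot 0 \left(- \left(2 + \left(-4 + 3\right)\right)^{2}\right) = \frac{1}{-4} \cdot 12 \cdot 0 \left(- \left(2 - 1\right)^{2}\right) = \left(- \frac{1}{4}\right) 12 \cdot 0 \left(- 1^{2}\right) = \left(-3\right) 0 \left(\left(-1\right) 1\right) = 0 \left(-1\right) = 0$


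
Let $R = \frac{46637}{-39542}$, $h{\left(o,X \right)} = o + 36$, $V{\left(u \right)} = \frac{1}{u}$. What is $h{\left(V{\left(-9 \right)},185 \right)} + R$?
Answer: $\frac{12352333}{355878} \approx 34.709$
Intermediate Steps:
$h{\left(o,X \right)} = 36 + o$
$R = - \frac{46637}{39542}$ ($R = 46637 \left(- \frac{1}{39542}\right) = - \frac{46637}{39542} \approx -1.1794$)
$h{\left(V{\left(-9 \right)},185 \right)} + R = \left(36 + \frac{1}{-9}\right) - \frac{46637}{39542} = \left(36 - \frac{1}{9}\right) - \frac{46637}{39542} = \frac{323}{9} - \frac{46637}{39542} = \frac{12352333}{355878}$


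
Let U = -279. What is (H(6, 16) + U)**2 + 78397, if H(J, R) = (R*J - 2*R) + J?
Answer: 122078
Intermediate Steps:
H(J, R) = J - 2*R + J*R (H(J, R) = (J*R - 2*R) + J = (-2*R + J*R) + J = J - 2*R + J*R)
(H(6, 16) + U)**2 + 78397 = ((6 - 2*16 + 6*16) - 279)**2 + 78397 = ((6 - 32 + 96) - 279)**2 + 78397 = (70 - 279)**2 + 78397 = (-209)**2 + 78397 = 43681 + 78397 = 122078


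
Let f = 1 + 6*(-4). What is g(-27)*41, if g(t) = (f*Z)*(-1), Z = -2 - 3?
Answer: -4715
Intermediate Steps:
Z = -5
f = -23 (f = 1 - 24 = -23)
g(t) = -115 (g(t) = -23*(-5)*(-1) = 115*(-1) = -115)
g(-27)*41 = -115*41 = -4715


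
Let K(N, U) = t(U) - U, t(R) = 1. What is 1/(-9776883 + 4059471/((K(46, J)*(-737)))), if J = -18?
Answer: -14003/136909752120 ≈ -1.0228e-7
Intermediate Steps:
K(N, U) = 1 - U
1/(-9776883 + 4059471/((K(46, J)*(-737)))) = 1/(-9776883 + 4059471/(((1 - 1*(-18))*(-737)))) = 1/(-9776883 + 4059471/(((1 + 18)*(-737)))) = 1/(-9776883 + 4059471/((19*(-737)))) = 1/(-9776883 + 4059471/(-14003)) = 1/(-9776883 + 4059471*(-1/14003)) = 1/(-9776883 - 4059471/14003) = 1/(-136909752120/14003) = -14003/136909752120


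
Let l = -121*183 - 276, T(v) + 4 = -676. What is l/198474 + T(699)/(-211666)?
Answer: -768396289/7001699614 ≈ -0.10974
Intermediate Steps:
T(v) = -680 (T(v) = -4 - 676 = -680)
l = -22419 (l = -22143 - 276 = -22419)
l/198474 + T(699)/(-211666) = -22419/198474 - 680/(-211666) = -22419*1/198474 - 680*(-1/211666) = -7473/66158 + 340/105833 = -768396289/7001699614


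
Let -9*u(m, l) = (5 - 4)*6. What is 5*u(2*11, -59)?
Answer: -10/3 ≈ -3.3333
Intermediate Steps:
u(m, l) = -2/3 (u(m, l) = -(5 - 4)*6/9 = -6/9 = -1/9*6 = -2/3)
5*u(2*11, -59) = 5*(-2/3) = -10/3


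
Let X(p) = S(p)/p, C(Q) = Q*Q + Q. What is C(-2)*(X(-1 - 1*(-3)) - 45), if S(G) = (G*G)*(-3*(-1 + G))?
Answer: -102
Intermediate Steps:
C(Q) = Q + Q**2 (C(Q) = Q**2 + Q = Q + Q**2)
S(G) = G**2*(3 - 3*G)
X(p) = 3*p*(1 - p) (X(p) = (3*p**2*(1 - p))/p = 3*p*(1 - p))
C(-2)*(X(-1 - 1*(-3)) - 45) = (-2*(1 - 2))*(3*(-1 - 1*(-3))*(1 - (-1 - 1*(-3))) - 45) = (-2*(-1))*(3*(-1 + 3)*(1 - (-1 + 3)) - 45) = 2*(3*2*(1 - 1*2) - 45) = 2*(3*2*(1 - 2) - 45) = 2*(3*2*(-1) - 45) = 2*(-6 - 45) = 2*(-51) = -102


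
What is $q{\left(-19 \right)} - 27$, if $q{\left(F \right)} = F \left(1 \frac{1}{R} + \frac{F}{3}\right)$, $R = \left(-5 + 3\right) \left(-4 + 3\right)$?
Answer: $\frac{503}{6} \approx 83.833$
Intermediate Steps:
$R = 2$ ($R = \left(-2\right) \left(-1\right) = 2$)
$q{\left(F \right)} = F \left(\frac{1}{2} + \frac{F}{3}\right)$ ($q{\left(F \right)} = F \left(1 \cdot \frac{1}{2} + \frac{F}{3}\right) = F \left(1 \cdot \frac{1}{2} + F \frac{1}{3}\right) = F \left(\frac{1}{2} + \frac{F}{3}\right)$)
$q{\left(-19 \right)} - 27 = \frac{1}{6} \left(-19\right) \left(3 + 2 \left(-19\right)\right) - 27 = \frac{1}{6} \left(-19\right) \left(3 - 38\right) - 27 = \frac{1}{6} \left(-19\right) \left(-35\right) - 27 = \frac{665}{6} - 27 = \frac{503}{6}$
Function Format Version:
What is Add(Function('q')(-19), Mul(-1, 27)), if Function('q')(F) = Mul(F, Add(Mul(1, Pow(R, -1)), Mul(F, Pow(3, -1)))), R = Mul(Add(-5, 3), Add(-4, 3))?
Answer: Rational(503, 6) ≈ 83.833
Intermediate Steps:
R = 2 (R = Mul(-2, -1) = 2)
Function('q')(F) = Mul(F, Add(Rational(1, 2), Mul(Rational(1, 3), F))) (Function('q')(F) = Mul(F, Add(Mul(1, Pow(2, -1)), Mul(F, Pow(3, -1)))) = Mul(F, Add(Mul(1, Rational(1, 2)), Mul(F, Rational(1, 3)))) = Mul(F, Add(Rational(1, 2), Mul(Rational(1, 3), F))))
Add(Function('q')(-19), Mul(-1, 27)) = Add(Mul(Rational(1, 6), -19, Add(3, Mul(2, -19))), Mul(-1, 27)) = Add(Mul(Rational(1, 6), -19, Add(3, -38)), -27) = Add(Mul(Rational(1, 6), -19, -35), -27) = Add(Rational(665, 6), -27) = Rational(503, 6)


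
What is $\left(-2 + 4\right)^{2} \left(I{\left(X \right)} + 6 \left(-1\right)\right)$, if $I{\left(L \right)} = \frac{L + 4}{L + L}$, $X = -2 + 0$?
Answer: $-26$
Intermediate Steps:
$X = -2$
$I{\left(L \right)} = \frac{4 + L}{2 L}$
$\left(-2 + 4\right)^{2} \left(I{\left(X \right)} + 6 \left(-1\right)\right) = \left(-2 + 4\right)^{2} \left(\frac{4 - 2}{2 \left(-2\right)} + 6 \left(-1\right)\right) = 2^{2} \left(\frac{1}{2} \left(- \frac{1}{2}\right) 2 - 6\right) = 4 \left(- \frac{1}{2} - 6\right) = 4 \left(- \frac{13}{2}\right) = -26$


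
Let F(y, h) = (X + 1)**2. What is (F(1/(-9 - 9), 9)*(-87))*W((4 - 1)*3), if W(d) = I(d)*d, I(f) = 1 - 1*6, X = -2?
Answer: 3915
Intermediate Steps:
I(f) = -5 (I(f) = 1 - 6 = -5)
F(y, h) = 1 (F(y, h) = (-2 + 1)**2 = (-1)**2 = 1)
W(d) = -5*d
(F(1/(-9 - 9), 9)*(-87))*W((4 - 1)*3) = (1*(-87))*(-5*(4 - 1)*3) = -(-435)*3*3 = -(-435)*9 = -87*(-45) = 3915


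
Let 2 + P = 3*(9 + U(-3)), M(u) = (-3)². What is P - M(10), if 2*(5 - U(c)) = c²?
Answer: 35/2 ≈ 17.500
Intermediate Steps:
U(c) = 5 - c²/2
M(u) = 9
P = 53/2 (P = -2 + 3*(9 + (5 - ½*(-3)²)) = -2 + 3*(9 + (5 - ½*9)) = -2 + 3*(9 + (5 - 9/2)) = -2 + 3*(9 + ½) = -2 + 3*(19/2) = -2 + 57/2 = 53/2 ≈ 26.500)
P - M(10) = 53/2 - 1*9 = 53/2 - 9 = 35/2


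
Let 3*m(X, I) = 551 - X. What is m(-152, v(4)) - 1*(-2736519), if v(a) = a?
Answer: 8210260/3 ≈ 2.7368e+6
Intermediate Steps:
m(X, I) = 551/3 - X/3 (m(X, I) = (551 - X)/3 = 551/3 - X/3)
m(-152, v(4)) - 1*(-2736519) = (551/3 - 1/3*(-152)) - 1*(-2736519) = (551/3 + 152/3) + 2736519 = 703/3 + 2736519 = 8210260/3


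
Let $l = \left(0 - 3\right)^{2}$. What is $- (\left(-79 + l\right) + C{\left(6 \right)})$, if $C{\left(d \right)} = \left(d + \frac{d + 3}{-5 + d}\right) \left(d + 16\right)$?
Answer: $-260$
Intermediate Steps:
$l = 9$ ($l = \left(-3\right)^{2} = 9$)
$C{\left(d \right)} = \left(16 + d\right) \left(d + \frac{3 + d}{-5 + d}\right)$ ($C{\left(d \right)} = \left(d + \frac{3 + d}{-5 + d}\right) \left(16 + d\right) = \left(16 + d\right) \left(d + \frac{3 + d}{-5 + d}\right)$)
$- (\left(-79 + l\right) + C{\left(6 \right)}) = - (\left(-79 + 9\right) + \frac{48 + 6^{3} - 366 + 12 \cdot 6^{2}}{-5 + 6}) = - (-70 + \frac{48 + 216 - 366 + 12 \cdot 36}{1}) = - (-70 + 1 \left(48 + 216 - 366 + 432\right)) = - (-70 + 1 \cdot 330) = - (-70 + 330) = \left(-1\right) 260 = -260$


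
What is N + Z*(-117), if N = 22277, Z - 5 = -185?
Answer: 43337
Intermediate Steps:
Z = -180 (Z = 5 - 185 = -180)
N + Z*(-117) = 22277 - 180*(-117) = 22277 + 21060 = 43337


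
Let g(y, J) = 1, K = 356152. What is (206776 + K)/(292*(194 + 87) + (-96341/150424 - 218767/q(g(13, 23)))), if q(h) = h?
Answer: -84677881472/20565313501 ≈ -4.1175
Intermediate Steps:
(206776 + K)/(292*(194 + 87) + (-96341/150424 - 218767/q(g(13, 23)))) = (206776 + 356152)/(292*(194 + 87) + (-96341/150424 - 218767/1)) = 562928/(292*281 + (-96341*1/150424 - 218767*1)) = 562928/(82052 + (-96341/150424 - 218767)) = 562928/(82052 - 32907903549/150424) = 562928/(-20565313501/150424) = 562928*(-150424/20565313501) = -84677881472/20565313501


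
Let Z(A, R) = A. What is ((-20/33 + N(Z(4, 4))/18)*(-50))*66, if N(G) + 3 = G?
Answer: 5450/3 ≈ 1816.7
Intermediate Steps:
N(G) = -3 + G
((-20/33 + N(Z(4, 4))/18)*(-50))*66 = ((-20/33 + (-3 + 4)/18)*(-50))*66 = ((-20*1/33 + 1*(1/18))*(-50))*66 = ((-20/33 + 1/18)*(-50))*66 = -109/198*(-50)*66 = (2725/99)*66 = 5450/3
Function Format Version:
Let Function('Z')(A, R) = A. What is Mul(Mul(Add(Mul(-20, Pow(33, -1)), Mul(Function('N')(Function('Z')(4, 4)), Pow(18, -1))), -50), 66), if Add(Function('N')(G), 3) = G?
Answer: Rational(5450, 3) ≈ 1816.7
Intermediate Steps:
Function('N')(G) = Add(-3, G)
Mul(Mul(Add(Mul(-20, Pow(33, -1)), Mul(Function('N')(Function('Z')(4, 4)), Pow(18, -1))), -50), 66) = Mul(Mul(Add(Mul(-20, Pow(33, -1)), Mul(Add(-3, 4), Pow(18, -1))), -50), 66) = Mul(Mul(Add(Mul(-20, Rational(1, 33)), Mul(1, Rational(1, 18))), -50), 66) = Mul(Mul(Add(Rational(-20, 33), Rational(1, 18)), -50), 66) = Mul(Mul(Rational(-109, 198), -50), 66) = Mul(Rational(2725, 99), 66) = Rational(5450, 3)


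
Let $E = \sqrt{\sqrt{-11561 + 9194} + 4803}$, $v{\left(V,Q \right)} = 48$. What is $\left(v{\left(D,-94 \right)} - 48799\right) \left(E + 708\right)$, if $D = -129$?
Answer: $-34515708 - 48751 \sqrt{4803 + 3 i \sqrt{263}} \approx -3.7894 \cdot 10^{7} - 17112.0 i$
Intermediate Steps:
$E = \sqrt{4803 + 3 i \sqrt{263}}$ ($E = \sqrt{\sqrt{-2367} + 4803} = \sqrt{3 i \sqrt{263} + 4803} = \sqrt{4803 + 3 i \sqrt{263}} \approx 69.305 + 0.351 i$)
$\left(v{\left(D,-94 \right)} - 48799\right) \left(E + 708\right) = \left(48 - 48799\right) \left(\sqrt{4803 + 3 i \sqrt{263}} + 708\right) = - 48751 \left(708 + \sqrt{4803 + 3 i \sqrt{263}}\right) = -34515708 - 48751 \sqrt{4803 + 3 i \sqrt{263}}$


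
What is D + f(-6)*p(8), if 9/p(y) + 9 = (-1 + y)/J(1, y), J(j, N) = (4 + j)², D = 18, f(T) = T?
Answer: 2637/109 ≈ 24.193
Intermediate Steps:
p(y) = 9/(-226/25 + y/25) (p(y) = 9/(-9 + (-1 + y)/((4 + 1)²)) = 9/(-9 + (-1 + y)/(5²)) = 9/(-9 + (-1 + y)/25) = 9/(-9 + (-1 + y)*(1/25)) = 9/(-9 + (-1/25 + y/25)) = 9/(-226/25 + y/25))
D + f(-6)*p(8) = 18 - 1350/(-226 + 8) = 18 - 1350/(-218) = 18 - 1350*(-1)/218 = 18 - 6*(-225/218) = 18 + 675/109 = 2637/109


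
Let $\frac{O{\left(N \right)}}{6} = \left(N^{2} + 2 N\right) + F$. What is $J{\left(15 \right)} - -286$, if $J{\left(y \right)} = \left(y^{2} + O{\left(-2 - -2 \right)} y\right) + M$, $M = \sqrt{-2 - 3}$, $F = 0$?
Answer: $511 + i \sqrt{5} \approx 511.0 + 2.2361 i$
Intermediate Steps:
$O{\left(N \right)} = 6 N^{2} + 12 N$ ($O{\left(N \right)} = 6 \left(\left(N^{2} + 2 N\right) + 0\right) = 6 \left(N^{2} + 2 N\right) = 6 N^{2} + 12 N$)
$M = i \sqrt{5}$ ($M = \sqrt{-5} = i \sqrt{5} \approx 2.2361 i$)
$J{\left(y \right)} = y^{2} + i \sqrt{5}$ ($J{\left(y \right)} = \left(y^{2} + 6 \left(-2 - -2\right) \left(2 - 0\right) y\right) + i \sqrt{5} = \left(y^{2} + 6 \left(-2 + 2\right) \left(2 + \left(-2 + 2\right)\right) y\right) + i \sqrt{5} = \left(y^{2} + 6 \cdot 0 \left(2 + 0\right) y\right) + i \sqrt{5} = \left(y^{2} + 6 \cdot 0 \cdot 2 y\right) + i \sqrt{5} = \left(y^{2} + 0 y\right) + i \sqrt{5} = \left(y^{2} + 0\right) + i \sqrt{5} = y^{2} + i \sqrt{5}$)
$J{\left(15 \right)} - -286 = \left(15^{2} + i \sqrt{5}\right) - -286 = \left(225 + i \sqrt{5}\right) + 286 = 511 + i \sqrt{5}$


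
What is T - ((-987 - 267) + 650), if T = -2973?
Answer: -2369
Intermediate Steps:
T - ((-987 - 267) + 650) = -2973 - ((-987 - 267) + 650) = -2973 - (-1254 + 650) = -2973 - 1*(-604) = -2973 + 604 = -2369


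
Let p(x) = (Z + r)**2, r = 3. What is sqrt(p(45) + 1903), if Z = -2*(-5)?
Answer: 2*sqrt(518) ≈ 45.519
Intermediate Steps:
Z = 10
p(x) = 169 (p(x) = (10 + 3)**2 = 13**2 = 169)
sqrt(p(45) + 1903) = sqrt(169 + 1903) = sqrt(2072) = 2*sqrt(518)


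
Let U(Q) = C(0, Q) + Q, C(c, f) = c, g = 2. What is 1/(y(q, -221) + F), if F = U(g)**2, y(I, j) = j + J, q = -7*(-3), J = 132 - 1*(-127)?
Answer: 1/42 ≈ 0.023810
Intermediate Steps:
J = 259 (J = 132 + 127 = 259)
U(Q) = Q (U(Q) = 0 + Q = Q)
q = 21
y(I, j) = 259 + j (y(I, j) = j + 259 = 259 + j)
F = 4 (F = 2**2 = 4)
1/(y(q, -221) + F) = 1/((259 - 221) + 4) = 1/(38 + 4) = 1/42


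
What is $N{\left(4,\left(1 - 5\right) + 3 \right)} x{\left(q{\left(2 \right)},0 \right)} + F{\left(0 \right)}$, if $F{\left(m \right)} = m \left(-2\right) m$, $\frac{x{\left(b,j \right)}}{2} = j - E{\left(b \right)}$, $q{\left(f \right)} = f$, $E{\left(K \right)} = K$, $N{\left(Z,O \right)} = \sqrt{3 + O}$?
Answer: $- 4 \sqrt{2} \approx -5.6569$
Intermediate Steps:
$x{\left(b,j \right)} = - 2 b + 2 j$ ($x{\left(b,j \right)} = 2 \left(j - b\right) = - 2 b + 2 j$)
$F{\left(m \right)} = - 2 m^{2}$ ($F{\left(m \right)} = - 2 m m = - 2 m^{2}$)
$N{\left(4,\left(1 - 5\right) + 3 \right)} x{\left(q{\left(2 \right)},0 \right)} + F{\left(0 \right)} = \sqrt{3 + \left(\left(1 - 5\right) + 3\right)} \left(\left(-2\right) 2 + 2 \cdot 0\right) - 2 \cdot 0^{2} = \sqrt{3 + \left(-4 + 3\right)} \left(-4 + 0\right) - 0 = \sqrt{3 - 1} \left(-4\right) + 0 = \sqrt{2} \left(-4\right) + 0 = - 4 \sqrt{2} + 0 = - 4 \sqrt{2}$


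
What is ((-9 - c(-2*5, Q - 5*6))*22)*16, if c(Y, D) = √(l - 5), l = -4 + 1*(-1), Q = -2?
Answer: -3168 - 352*I*√10 ≈ -3168.0 - 1113.1*I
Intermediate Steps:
l = -5 (l = -4 - 1 = -5)
c(Y, D) = I*√10 (c(Y, D) = √(-5 - 5) = √(-10) = I*√10)
((-9 - c(-2*5, Q - 5*6))*22)*16 = ((-9 - I*√10)*22)*16 = (-198 - 22*I*√10)*16 = -3168 - 352*I*√10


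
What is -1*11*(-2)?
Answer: 22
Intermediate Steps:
-1*11*(-2) = -11*(-2) = 22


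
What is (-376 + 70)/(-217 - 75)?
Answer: 153/146 ≈ 1.0479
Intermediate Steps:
(-376 + 70)/(-217 - 75) = -306/(-292) = -306*(-1/292) = 153/146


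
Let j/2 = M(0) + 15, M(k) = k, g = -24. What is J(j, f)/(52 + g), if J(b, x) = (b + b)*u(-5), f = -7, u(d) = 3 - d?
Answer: 120/7 ≈ 17.143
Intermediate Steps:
j = 30 (j = 2*(0 + 15) = 2*15 = 30)
J(b, x) = 16*b (J(b, x) = (b + b)*(3 - 1*(-5)) = (2*b)*(3 + 5) = (2*b)*8 = 16*b)
J(j, f)/(52 + g) = (16*30)/(52 - 24) = 480/28 = 480*(1/28) = 120/7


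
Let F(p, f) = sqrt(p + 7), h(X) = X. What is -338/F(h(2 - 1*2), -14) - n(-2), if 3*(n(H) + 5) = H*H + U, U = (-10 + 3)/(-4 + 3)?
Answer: 4/3 - 338*sqrt(7)/7 ≈ -126.42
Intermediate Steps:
U = 7 (U = -7/(-1) = -7*(-1) = 7)
F(p, f) = sqrt(7 + p)
n(H) = -8/3 + H**2/3 (n(H) = -5 + (H*H + 7)/3 = -5 + (H**2 + 7)/3 = -5 + (7 + H**2)/3 = -5 + (7/3 + H**2/3) = -8/3 + H**2/3)
-338/F(h(2 - 1*2), -14) - n(-2) = -338/sqrt(7 + (2 - 1*2)) - (-8/3 + (1/3)*(-2)**2) = -338/sqrt(7 + (2 - 2)) - (-8/3 + (1/3)*4) = -338/sqrt(7 + 0) - (-8/3 + 4/3) = -338*sqrt(7)/7 - 1*(-4/3) = -338*sqrt(7)/7 + 4/3 = 4/3 - 338*sqrt(7)/7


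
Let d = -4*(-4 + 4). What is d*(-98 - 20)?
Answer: 0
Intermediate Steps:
d = 0 (d = -4*0 = 0)
d*(-98 - 20) = 0*(-98 - 20) = 0*(-118) = 0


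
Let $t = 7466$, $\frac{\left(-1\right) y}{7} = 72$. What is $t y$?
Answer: $-3762864$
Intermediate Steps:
$y = -504$ ($y = \left(-7\right) 72 = -504$)
$t y = 7466 \left(-504\right) = -3762864$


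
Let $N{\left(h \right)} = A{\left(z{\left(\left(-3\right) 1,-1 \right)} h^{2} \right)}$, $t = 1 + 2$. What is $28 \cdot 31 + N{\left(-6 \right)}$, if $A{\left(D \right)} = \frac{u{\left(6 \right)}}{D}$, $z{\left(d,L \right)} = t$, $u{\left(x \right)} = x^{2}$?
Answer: $\frac{2605}{3} \approx 868.33$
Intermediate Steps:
$t = 3$
$z{\left(d,L \right)} = 3$
$A{\left(D \right)} = \frac{36}{D}$ ($A{\left(D \right)} = \frac{6^{2}}{D} = \frac{36}{D}$)
$N{\left(h \right)} = \frac{12}{h^{2}}$ ($N{\left(h \right)} = \frac{36}{3 h^{2}} = 36 \frac{1}{3 h^{2}} = \frac{12}{h^{2}}$)
$28 \cdot 31 + N{\left(-6 \right)} = 28 \cdot 31 + \frac{12}{36} = 868 + 12 \cdot \frac{1}{36} = 868 + \frac{1}{3} = \frac{2605}{3}$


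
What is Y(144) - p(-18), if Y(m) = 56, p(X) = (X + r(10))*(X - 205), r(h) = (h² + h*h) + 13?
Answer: 43541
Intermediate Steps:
r(h) = 13 + 2*h² (r(h) = (h² + h²) + 13 = 2*h² + 13 = 13 + 2*h²)
p(X) = (-205 + X)*(213 + X) (p(X) = (X + (13 + 2*10²))*(X - 205) = (X + (13 + 2*100))*(-205 + X) = (X + (13 + 200))*(-205 + X) = (X + 213)*(-205 + X) = (213 + X)*(-205 + X) = (-205 + X)*(213 + X))
Y(144) - p(-18) = 56 - (-43665 + (-18)² + 8*(-18)) = 56 - (-43665 + 324 - 144) = 56 - 1*(-43485) = 56 + 43485 = 43541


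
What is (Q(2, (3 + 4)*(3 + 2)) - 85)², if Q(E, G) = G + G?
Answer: 225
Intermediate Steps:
Q(E, G) = 2*G
(Q(2, (3 + 4)*(3 + 2)) - 85)² = (2*((3 + 4)*(3 + 2)) - 85)² = (2*(7*5) - 85)² = (2*35 - 85)² = (70 - 85)² = (-15)² = 225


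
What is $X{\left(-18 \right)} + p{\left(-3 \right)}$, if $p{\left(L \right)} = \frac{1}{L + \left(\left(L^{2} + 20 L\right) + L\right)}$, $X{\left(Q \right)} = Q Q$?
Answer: $\frac{18467}{57} \approx 323.98$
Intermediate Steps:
$X{\left(Q \right)} = Q^{2}$
$p{\left(L \right)} = \frac{1}{L^{2} + 22 L}$ ($p{\left(L \right)} = \frac{1}{L + \left(L^{2} + 21 L\right)} = \frac{1}{L^{2} + 22 L}$)
$X{\left(-18 \right)} + p{\left(-3 \right)} = \left(-18\right)^{2} + \frac{1}{\left(-3\right) \left(22 - 3\right)} = 324 - \frac{1}{3 \cdot 19} = 324 - \frac{1}{57} = \frac{18467}{57}$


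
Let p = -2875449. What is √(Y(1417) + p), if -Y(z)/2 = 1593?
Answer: I*√2878635 ≈ 1696.7*I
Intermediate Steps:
Y(z) = -3186 (Y(z) = -2*1593 = -3186)
√(Y(1417) + p) = √(-3186 - 2875449) = √(-2878635) = I*√2878635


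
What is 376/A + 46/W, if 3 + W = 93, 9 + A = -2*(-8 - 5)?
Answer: 17311/765 ≈ 22.629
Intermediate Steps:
A = 17 (A = -9 - 2*(-8 - 5) = -9 - 2*(-13) = -9 + 26 = 17)
W = 90 (W = -3 + 93 = 90)
376/A + 46/W = 376/17 + 46/90 = 376*(1/17) + 46*(1/90) = 376/17 + 23/45 = 17311/765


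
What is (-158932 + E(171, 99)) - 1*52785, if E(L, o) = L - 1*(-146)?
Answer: -211400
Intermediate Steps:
E(L, o) = 146 + L (E(L, o) = L + 146 = 146 + L)
(-158932 + E(171, 99)) - 1*52785 = (-158932 + (146 + 171)) - 1*52785 = (-158932 + 317) - 52785 = -158615 - 52785 = -211400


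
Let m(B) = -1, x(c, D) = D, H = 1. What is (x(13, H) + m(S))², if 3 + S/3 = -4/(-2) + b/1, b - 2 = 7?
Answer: 0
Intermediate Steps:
b = 9 (b = 2 + 7 = 9)
S = 24 (S = -9 + 3*(-4/(-2) + 9/1) = -9 + 3*(-4*(-½) + 9*1) = -9 + 3*(2 + 9) = -9 + 3*11 = -9 + 33 = 24)
(x(13, H) + m(S))² = (1 - 1)² = 0² = 0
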